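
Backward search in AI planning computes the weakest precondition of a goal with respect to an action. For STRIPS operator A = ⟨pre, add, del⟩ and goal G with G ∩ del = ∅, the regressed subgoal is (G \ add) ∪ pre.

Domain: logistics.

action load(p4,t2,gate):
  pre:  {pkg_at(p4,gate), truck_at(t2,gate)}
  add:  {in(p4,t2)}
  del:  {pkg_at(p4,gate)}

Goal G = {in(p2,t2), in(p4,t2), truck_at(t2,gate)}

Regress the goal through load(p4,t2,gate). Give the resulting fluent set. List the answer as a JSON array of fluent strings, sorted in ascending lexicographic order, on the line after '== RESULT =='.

Regress:
  G ∩ del = {}  (empty — regression defined)
  G \ add = {in(p2,t2), in(p4,t2), truck_at(t2,gate)} \ {in(p4,t2)} = {in(p2,t2), truck_at(t2,gate)}
  ∪ pre   = {in(p2,t2), truck_at(t2,gate)} ∪ {pkg_at(p4,gate), truck_at(t2,gate)}
          = {in(p2,t2), pkg_at(p4,gate), truck_at(t2,gate)}

== RESULT ==
["in(p2,t2)", "pkg_at(p4,gate)", "truck_at(t2,gate)"]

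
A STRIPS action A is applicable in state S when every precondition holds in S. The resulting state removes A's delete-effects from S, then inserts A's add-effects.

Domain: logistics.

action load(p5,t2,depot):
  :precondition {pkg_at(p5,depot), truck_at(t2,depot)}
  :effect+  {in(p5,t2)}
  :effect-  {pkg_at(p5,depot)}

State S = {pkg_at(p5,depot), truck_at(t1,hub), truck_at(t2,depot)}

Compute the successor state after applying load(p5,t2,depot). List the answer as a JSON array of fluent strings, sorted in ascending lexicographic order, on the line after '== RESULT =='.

Progress:
  pre ⊆ S: {pkg_at(p5,depot), truck_at(t2,depot)} ⊆ S  — applicable
  S \ del = {truck_at(t1,hub), truck_at(t2,depot)}
  ∪ add   = {in(p5,t2), truck_at(t1,hub), truck_at(t2,depot)}

== RESULT ==
["in(p5,t2)", "truck_at(t1,hub)", "truck_at(t2,depot)"]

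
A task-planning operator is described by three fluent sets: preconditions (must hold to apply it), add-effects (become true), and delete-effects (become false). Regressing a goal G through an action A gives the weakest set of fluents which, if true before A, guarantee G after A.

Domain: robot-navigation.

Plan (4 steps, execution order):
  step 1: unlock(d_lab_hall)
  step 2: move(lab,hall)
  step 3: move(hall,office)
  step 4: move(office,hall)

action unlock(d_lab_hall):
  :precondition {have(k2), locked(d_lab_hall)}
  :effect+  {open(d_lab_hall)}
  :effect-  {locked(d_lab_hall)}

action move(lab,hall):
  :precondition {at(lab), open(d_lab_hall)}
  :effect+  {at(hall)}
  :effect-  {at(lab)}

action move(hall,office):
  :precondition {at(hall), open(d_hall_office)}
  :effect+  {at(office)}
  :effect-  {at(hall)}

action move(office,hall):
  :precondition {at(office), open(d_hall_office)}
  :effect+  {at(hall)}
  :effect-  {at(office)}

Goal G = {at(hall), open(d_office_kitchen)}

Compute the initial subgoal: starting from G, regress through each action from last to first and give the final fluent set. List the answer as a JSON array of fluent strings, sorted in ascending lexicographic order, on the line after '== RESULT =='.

Work backward from the goal:
  through step 4 (move(office,hall)): drop {at(hall)}, keep {open(d_office_kitchen)}, require {at(office), open(d_hall_office)}
    → {at(office), open(d_hall_office), open(d_office_kitchen)}
  through step 3 (move(hall,office)): drop {at(office)}, keep {open(d_hall_office), open(d_office_kitchen)}, require {at(hall), open(d_hall_office)}
    → {at(hall), open(d_hall_office), open(d_office_kitchen)}
  through step 2 (move(lab,hall)): drop {at(hall)}, keep {open(d_hall_office), open(d_office_kitchen)}, require {at(lab), open(d_lab_hall)}
    → {at(lab), open(d_hall_office), open(d_lab_hall), open(d_office_kitchen)}
  through step 1 (unlock(d_lab_hall)): drop {open(d_lab_hall)}, keep {at(lab), open(d_hall_office), open(d_office_kitchen)}, require {have(k2), locked(d_lab_hall)}
    → {at(lab), have(k2), locked(d_lab_hall), open(d_hall_office), open(d_office_kitchen)}

== RESULT ==
["at(lab)", "have(k2)", "locked(d_lab_hall)", "open(d_hall_office)", "open(d_office_kitchen)"]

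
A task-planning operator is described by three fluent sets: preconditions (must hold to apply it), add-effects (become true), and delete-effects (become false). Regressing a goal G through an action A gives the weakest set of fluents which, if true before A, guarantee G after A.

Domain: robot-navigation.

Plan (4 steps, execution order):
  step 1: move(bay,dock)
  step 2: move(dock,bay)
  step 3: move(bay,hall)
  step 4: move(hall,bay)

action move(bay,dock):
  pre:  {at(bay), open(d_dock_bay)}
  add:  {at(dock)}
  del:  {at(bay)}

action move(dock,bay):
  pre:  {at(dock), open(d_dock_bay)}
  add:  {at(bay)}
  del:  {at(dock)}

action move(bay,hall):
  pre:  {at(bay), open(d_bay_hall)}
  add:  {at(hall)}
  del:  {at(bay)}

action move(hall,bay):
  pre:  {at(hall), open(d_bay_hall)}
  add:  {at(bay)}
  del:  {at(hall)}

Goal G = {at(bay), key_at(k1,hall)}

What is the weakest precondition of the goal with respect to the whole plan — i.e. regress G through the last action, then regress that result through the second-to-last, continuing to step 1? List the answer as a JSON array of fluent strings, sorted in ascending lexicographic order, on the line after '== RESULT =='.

Work backward from the goal:
  through step 4 (move(hall,bay)): drop {at(bay)}, keep {key_at(k1,hall)}, require {at(hall), open(d_bay_hall)}
    → {at(hall), key_at(k1,hall), open(d_bay_hall)}
  through step 3 (move(bay,hall)): drop {at(hall)}, keep {key_at(k1,hall), open(d_bay_hall)}, require {at(bay), open(d_bay_hall)}
    → {at(bay), key_at(k1,hall), open(d_bay_hall)}
  through step 2 (move(dock,bay)): drop {at(bay)}, keep {key_at(k1,hall), open(d_bay_hall)}, require {at(dock), open(d_dock_bay)}
    → {at(dock), key_at(k1,hall), open(d_bay_hall), open(d_dock_bay)}
  through step 1 (move(bay,dock)): drop {at(dock)}, keep {key_at(k1,hall), open(d_bay_hall), open(d_dock_bay)}, require {at(bay), open(d_dock_bay)}
    → {at(bay), key_at(k1,hall), open(d_bay_hall), open(d_dock_bay)}

== RESULT ==
["at(bay)", "key_at(k1,hall)", "open(d_bay_hall)", "open(d_dock_bay)"]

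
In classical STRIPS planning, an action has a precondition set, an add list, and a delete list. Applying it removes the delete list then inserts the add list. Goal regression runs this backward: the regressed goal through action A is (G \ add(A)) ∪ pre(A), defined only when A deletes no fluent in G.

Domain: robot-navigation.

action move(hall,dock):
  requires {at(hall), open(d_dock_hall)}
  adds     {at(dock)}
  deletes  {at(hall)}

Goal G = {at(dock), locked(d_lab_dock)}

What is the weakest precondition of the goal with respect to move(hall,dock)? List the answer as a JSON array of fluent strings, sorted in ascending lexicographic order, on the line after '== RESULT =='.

Regress:
  G ∩ del = {}  (empty — regression defined)
  G \ add = {at(dock), locked(d_lab_dock)} \ {at(dock)} = {locked(d_lab_dock)}
  ∪ pre   = {locked(d_lab_dock)} ∪ {at(hall), open(d_dock_hall)}
          = {at(hall), locked(d_lab_dock), open(d_dock_hall)}

== RESULT ==
["at(hall)", "locked(d_lab_dock)", "open(d_dock_hall)"]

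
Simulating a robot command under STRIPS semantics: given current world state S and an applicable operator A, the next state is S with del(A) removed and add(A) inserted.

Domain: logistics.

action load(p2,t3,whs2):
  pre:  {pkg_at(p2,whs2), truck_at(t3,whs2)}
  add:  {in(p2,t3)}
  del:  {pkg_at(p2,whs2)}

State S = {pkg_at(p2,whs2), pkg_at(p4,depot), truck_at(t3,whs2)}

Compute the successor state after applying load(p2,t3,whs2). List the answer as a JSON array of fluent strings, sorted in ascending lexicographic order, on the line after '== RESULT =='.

Progress:
  pre ⊆ S: {pkg_at(p2,whs2), truck_at(t3,whs2)} ⊆ S  — applicable
  S \ del = {pkg_at(p4,depot), truck_at(t3,whs2)}
  ∪ add   = {in(p2,t3), pkg_at(p4,depot), truck_at(t3,whs2)}

== RESULT ==
["in(p2,t3)", "pkg_at(p4,depot)", "truck_at(t3,whs2)"]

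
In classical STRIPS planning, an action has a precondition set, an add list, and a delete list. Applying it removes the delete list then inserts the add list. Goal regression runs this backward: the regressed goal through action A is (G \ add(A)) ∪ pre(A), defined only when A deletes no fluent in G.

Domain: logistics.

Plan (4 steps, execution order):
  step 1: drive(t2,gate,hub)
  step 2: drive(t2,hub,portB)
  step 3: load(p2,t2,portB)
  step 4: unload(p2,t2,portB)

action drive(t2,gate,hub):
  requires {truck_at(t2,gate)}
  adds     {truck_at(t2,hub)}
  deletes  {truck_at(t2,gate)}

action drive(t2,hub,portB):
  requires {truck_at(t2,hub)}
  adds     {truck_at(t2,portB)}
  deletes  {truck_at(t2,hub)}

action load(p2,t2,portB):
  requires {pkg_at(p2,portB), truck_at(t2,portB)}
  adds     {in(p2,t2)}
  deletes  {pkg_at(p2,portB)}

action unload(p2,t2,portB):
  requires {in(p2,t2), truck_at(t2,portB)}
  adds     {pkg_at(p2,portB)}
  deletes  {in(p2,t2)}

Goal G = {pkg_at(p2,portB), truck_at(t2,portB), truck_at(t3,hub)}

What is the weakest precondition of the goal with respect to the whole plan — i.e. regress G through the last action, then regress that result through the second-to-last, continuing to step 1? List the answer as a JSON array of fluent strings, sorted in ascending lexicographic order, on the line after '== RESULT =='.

Work backward from the goal:
  through step 4 (unload(p2,t2,portB)): drop {pkg_at(p2,portB)}, keep {truck_at(t2,portB), truck_at(t3,hub)}, require {in(p2,t2), truck_at(t2,portB)}
    → {in(p2,t2), truck_at(t2,portB), truck_at(t3,hub)}
  through step 3 (load(p2,t2,portB)): drop {in(p2,t2)}, keep {truck_at(t2,portB), truck_at(t3,hub)}, require {pkg_at(p2,portB), truck_at(t2,portB)}
    → {pkg_at(p2,portB), truck_at(t2,portB), truck_at(t3,hub)}
  through step 2 (drive(t2,hub,portB)): drop {truck_at(t2,portB)}, keep {pkg_at(p2,portB), truck_at(t3,hub)}, require {truck_at(t2,hub)}
    → {pkg_at(p2,portB), truck_at(t2,hub), truck_at(t3,hub)}
  through step 1 (drive(t2,gate,hub)): drop {truck_at(t2,hub)}, keep {pkg_at(p2,portB), truck_at(t3,hub)}, require {truck_at(t2,gate)}
    → {pkg_at(p2,portB), truck_at(t2,gate), truck_at(t3,hub)}

== RESULT ==
["pkg_at(p2,portB)", "truck_at(t2,gate)", "truck_at(t3,hub)"]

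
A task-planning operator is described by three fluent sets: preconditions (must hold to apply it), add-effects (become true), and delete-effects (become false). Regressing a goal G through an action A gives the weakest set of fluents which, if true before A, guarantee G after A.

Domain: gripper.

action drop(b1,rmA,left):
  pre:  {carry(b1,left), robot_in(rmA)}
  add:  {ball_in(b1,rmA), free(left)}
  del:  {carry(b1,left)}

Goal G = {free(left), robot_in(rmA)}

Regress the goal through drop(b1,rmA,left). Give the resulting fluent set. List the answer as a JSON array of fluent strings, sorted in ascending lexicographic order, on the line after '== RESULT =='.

Regress:
  G ∩ del = {}  (empty — regression defined)
  G \ add = {free(left), robot_in(rmA)} \ {ball_in(b1,rmA), free(left)} = {robot_in(rmA)}
  ∪ pre   = {robot_in(rmA)} ∪ {carry(b1,left), robot_in(rmA)}
          = {carry(b1,left), robot_in(rmA)}

== RESULT ==
["carry(b1,left)", "robot_in(rmA)"]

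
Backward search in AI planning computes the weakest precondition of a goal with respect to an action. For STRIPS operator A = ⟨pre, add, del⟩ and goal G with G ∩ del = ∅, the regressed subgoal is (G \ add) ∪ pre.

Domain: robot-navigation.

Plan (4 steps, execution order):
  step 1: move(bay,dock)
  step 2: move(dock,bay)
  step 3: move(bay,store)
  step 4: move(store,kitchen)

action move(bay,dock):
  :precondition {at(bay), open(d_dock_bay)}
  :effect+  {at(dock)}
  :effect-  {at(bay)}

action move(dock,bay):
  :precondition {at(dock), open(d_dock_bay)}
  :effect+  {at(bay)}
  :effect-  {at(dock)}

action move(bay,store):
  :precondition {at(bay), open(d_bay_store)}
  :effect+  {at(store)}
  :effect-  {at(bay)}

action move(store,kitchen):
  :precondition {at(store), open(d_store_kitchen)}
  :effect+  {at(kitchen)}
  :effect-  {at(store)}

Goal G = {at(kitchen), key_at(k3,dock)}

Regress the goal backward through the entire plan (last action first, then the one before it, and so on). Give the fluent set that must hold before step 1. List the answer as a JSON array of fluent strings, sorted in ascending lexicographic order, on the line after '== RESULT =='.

Regress step by step:
  through step 4 (move(store,kitchen)): drop {at(kitchen)}, keep {key_at(k3,dock)}, require {at(store), open(d_store_kitchen)}
    → {at(store), key_at(k3,dock), open(d_store_kitchen)}
  through step 3 (move(bay,store)): drop {at(store)}, keep {key_at(k3,dock), open(d_store_kitchen)}, require {at(bay), open(d_bay_store)}
    → {at(bay), key_at(k3,dock), open(d_bay_store), open(d_store_kitchen)}
  through step 2 (move(dock,bay)): drop {at(bay)}, keep {key_at(k3,dock), open(d_bay_store), open(d_store_kitchen)}, require {at(dock), open(d_dock_bay)}
    → {at(dock), key_at(k3,dock), open(d_bay_store), open(d_dock_bay), open(d_store_kitchen)}
  through step 1 (move(bay,dock)): drop {at(dock)}, keep {key_at(k3,dock), open(d_bay_store), open(d_dock_bay), open(d_store_kitchen)}, require {at(bay), open(d_dock_bay)}
    → {at(bay), key_at(k3,dock), open(d_bay_store), open(d_dock_bay), open(d_store_kitchen)}

== RESULT ==
["at(bay)", "key_at(k3,dock)", "open(d_bay_store)", "open(d_dock_bay)", "open(d_store_kitchen)"]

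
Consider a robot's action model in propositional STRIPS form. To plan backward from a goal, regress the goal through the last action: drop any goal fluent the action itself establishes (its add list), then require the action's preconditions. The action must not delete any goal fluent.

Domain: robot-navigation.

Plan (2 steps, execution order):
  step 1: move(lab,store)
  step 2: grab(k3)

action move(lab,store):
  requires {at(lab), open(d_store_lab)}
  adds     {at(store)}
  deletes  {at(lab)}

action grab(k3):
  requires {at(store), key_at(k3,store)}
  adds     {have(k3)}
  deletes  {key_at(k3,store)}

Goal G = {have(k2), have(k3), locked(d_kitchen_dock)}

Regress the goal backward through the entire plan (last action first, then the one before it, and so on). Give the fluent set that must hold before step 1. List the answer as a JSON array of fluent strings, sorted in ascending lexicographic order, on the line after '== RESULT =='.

Regress step by step:
  through step 2 (grab(k3)): drop {have(k3)}, keep {have(k2), locked(d_kitchen_dock)}, require {at(store), key_at(k3,store)}
    → {at(store), have(k2), key_at(k3,store), locked(d_kitchen_dock)}
  through step 1 (move(lab,store)): drop {at(store)}, keep {have(k2), key_at(k3,store), locked(d_kitchen_dock)}, require {at(lab), open(d_store_lab)}
    → {at(lab), have(k2), key_at(k3,store), locked(d_kitchen_dock), open(d_store_lab)}

== RESULT ==
["at(lab)", "have(k2)", "key_at(k3,store)", "locked(d_kitchen_dock)", "open(d_store_lab)"]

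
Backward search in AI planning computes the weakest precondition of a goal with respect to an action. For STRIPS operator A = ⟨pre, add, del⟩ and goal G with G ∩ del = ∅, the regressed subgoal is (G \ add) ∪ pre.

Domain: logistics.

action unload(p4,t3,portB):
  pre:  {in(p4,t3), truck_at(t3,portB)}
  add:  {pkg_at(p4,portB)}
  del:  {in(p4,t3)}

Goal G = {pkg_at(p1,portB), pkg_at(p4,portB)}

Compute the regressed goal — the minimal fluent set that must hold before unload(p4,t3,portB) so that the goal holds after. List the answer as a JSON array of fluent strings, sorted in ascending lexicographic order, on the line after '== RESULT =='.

Regress:
  G ∩ del = {}  (empty — regression defined)
  G \ add = {pkg_at(p1,portB), pkg_at(p4,portB)} \ {pkg_at(p4,portB)} = {pkg_at(p1,portB)}
  ∪ pre   = {pkg_at(p1,portB)} ∪ {in(p4,t3), truck_at(t3,portB)}
          = {in(p4,t3), pkg_at(p1,portB), truck_at(t3,portB)}

== RESULT ==
["in(p4,t3)", "pkg_at(p1,portB)", "truck_at(t3,portB)"]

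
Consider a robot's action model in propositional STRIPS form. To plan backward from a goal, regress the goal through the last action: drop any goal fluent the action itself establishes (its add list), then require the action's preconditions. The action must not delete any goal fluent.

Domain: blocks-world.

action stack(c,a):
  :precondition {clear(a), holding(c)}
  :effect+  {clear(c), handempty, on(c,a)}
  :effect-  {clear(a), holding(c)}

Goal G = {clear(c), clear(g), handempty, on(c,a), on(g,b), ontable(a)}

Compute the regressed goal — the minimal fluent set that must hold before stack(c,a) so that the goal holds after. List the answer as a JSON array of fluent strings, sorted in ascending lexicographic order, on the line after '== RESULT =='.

Compute (G \ add) ∪ pre:
  G ∩ del = {}  (empty — regression defined)
  G \ add = {clear(c), clear(g), handempty, on(c,a), on(g,b), ontable(a)} \ {clear(c), handempty, on(c,a)} = {clear(g), on(g,b), ontable(a)}
  ∪ pre   = {clear(g), on(g,b), ontable(a)} ∪ {clear(a), holding(c)}
          = {clear(a), clear(g), holding(c), on(g,b), ontable(a)}

== RESULT ==
["clear(a)", "clear(g)", "holding(c)", "on(g,b)", "ontable(a)"]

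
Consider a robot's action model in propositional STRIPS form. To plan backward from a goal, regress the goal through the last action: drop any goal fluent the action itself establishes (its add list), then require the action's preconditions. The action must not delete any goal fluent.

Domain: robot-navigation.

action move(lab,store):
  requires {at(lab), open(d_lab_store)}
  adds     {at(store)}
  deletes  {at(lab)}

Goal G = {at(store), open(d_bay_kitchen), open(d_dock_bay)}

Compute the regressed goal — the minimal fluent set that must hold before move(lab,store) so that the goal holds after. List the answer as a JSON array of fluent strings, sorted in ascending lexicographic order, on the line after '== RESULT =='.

Compute (G \ add) ∪ pre:
  G ∩ del = {}  (empty — regression defined)
  G \ add = {at(store), open(d_bay_kitchen), open(d_dock_bay)} \ {at(store)} = {open(d_bay_kitchen), open(d_dock_bay)}
  ∪ pre   = {open(d_bay_kitchen), open(d_dock_bay)} ∪ {at(lab), open(d_lab_store)}
          = {at(lab), open(d_bay_kitchen), open(d_dock_bay), open(d_lab_store)}

== RESULT ==
["at(lab)", "open(d_bay_kitchen)", "open(d_dock_bay)", "open(d_lab_store)"]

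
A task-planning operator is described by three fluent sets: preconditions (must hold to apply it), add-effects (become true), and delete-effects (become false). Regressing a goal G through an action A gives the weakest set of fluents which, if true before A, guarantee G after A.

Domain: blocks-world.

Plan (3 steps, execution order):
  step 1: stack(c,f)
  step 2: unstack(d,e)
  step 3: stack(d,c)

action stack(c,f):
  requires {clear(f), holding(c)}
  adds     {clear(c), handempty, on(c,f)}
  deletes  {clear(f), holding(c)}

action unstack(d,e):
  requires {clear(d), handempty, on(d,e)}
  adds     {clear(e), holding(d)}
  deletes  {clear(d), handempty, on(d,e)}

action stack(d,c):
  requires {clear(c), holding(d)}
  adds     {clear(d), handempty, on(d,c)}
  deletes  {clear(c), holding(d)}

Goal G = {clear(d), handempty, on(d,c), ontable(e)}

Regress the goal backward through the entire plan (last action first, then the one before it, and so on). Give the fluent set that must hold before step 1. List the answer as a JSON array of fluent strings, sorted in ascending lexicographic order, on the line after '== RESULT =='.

Work backward from the goal:
  through step 3 (stack(d,c)): drop {clear(d), handempty, on(d,c)}, keep {ontable(e)}, require {clear(c), holding(d)}
    → {clear(c), holding(d), ontable(e)}
  through step 2 (unstack(d,e)): drop {holding(d)}, keep {clear(c), ontable(e)}, require {clear(d), handempty, on(d,e)}
    → {clear(c), clear(d), handempty, on(d,e), ontable(e)}
  through step 1 (stack(c,f)): drop {clear(c), handempty}, keep {clear(d), on(d,e), ontable(e)}, require {clear(f), holding(c)}
    → {clear(d), clear(f), holding(c), on(d,e), ontable(e)}

== RESULT ==
["clear(d)", "clear(f)", "holding(c)", "on(d,e)", "ontable(e)"]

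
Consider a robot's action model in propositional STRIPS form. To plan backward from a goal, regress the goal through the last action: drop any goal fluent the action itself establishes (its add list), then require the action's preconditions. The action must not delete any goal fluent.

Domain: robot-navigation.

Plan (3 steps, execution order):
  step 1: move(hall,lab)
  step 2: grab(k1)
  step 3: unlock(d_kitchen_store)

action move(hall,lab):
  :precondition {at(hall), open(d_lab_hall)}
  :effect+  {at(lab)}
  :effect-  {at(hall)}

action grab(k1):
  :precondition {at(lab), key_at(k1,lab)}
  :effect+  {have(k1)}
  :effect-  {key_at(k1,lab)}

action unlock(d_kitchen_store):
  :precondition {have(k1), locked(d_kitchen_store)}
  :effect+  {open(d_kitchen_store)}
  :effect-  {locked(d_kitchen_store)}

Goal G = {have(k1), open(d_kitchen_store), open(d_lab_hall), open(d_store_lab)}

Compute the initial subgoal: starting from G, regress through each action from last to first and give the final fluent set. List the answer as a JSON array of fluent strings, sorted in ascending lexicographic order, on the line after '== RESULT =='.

Work backward from the goal:
  through step 3 (unlock(d_kitchen_store)): drop {open(d_kitchen_store)}, keep {have(k1), open(d_lab_hall), open(d_store_lab)}, require {have(k1), locked(d_kitchen_store)}
    → {have(k1), locked(d_kitchen_store), open(d_lab_hall), open(d_store_lab)}
  through step 2 (grab(k1)): drop {have(k1)}, keep {locked(d_kitchen_store), open(d_lab_hall), open(d_store_lab)}, require {at(lab), key_at(k1,lab)}
    → {at(lab), key_at(k1,lab), locked(d_kitchen_store), open(d_lab_hall), open(d_store_lab)}
  through step 1 (move(hall,lab)): drop {at(lab)}, keep {key_at(k1,lab), locked(d_kitchen_store), open(d_lab_hall), open(d_store_lab)}, require {at(hall), open(d_lab_hall)}
    → {at(hall), key_at(k1,lab), locked(d_kitchen_store), open(d_lab_hall), open(d_store_lab)}

== RESULT ==
["at(hall)", "key_at(k1,lab)", "locked(d_kitchen_store)", "open(d_lab_hall)", "open(d_store_lab)"]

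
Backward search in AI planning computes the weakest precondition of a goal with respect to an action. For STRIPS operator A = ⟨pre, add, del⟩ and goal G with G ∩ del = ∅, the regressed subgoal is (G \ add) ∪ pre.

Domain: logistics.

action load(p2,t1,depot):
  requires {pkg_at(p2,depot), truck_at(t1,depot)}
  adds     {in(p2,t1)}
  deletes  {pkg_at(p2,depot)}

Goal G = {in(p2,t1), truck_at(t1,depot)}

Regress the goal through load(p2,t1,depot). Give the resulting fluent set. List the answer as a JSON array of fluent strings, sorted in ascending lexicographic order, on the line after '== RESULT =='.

Compute (G \ add) ∪ pre:
  G ∩ del = {}  (empty — regression defined)
  G \ add = {in(p2,t1), truck_at(t1,depot)} \ {in(p2,t1)} = {truck_at(t1,depot)}
  ∪ pre   = {truck_at(t1,depot)} ∪ {pkg_at(p2,depot), truck_at(t1,depot)}
          = {pkg_at(p2,depot), truck_at(t1,depot)}

== RESULT ==
["pkg_at(p2,depot)", "truck_at(t1,depot)"]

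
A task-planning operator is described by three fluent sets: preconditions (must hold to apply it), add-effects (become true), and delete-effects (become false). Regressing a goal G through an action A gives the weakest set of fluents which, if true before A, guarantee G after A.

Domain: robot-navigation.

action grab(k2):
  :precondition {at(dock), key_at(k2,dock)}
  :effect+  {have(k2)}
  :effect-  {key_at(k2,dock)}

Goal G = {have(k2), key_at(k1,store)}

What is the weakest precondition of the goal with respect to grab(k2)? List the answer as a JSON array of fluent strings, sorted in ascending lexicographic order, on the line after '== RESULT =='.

Regress:
  G ∩ del = {}  (empty — regression defined)
  G \ add = {have(k2), key_at(k1,store)} \ {have(k2)} = {key_at(k1,store)}
  ∪ pre   = {key_at(k1,store)} ∪ {at(dock), key_at(k2,dock)}
          = {at(dock), key_at(k1,store), key_at(k2,dock)}

== RESULT ==
["at(dock)", "key_at(k1,store)", "key_at(k2,dock)"]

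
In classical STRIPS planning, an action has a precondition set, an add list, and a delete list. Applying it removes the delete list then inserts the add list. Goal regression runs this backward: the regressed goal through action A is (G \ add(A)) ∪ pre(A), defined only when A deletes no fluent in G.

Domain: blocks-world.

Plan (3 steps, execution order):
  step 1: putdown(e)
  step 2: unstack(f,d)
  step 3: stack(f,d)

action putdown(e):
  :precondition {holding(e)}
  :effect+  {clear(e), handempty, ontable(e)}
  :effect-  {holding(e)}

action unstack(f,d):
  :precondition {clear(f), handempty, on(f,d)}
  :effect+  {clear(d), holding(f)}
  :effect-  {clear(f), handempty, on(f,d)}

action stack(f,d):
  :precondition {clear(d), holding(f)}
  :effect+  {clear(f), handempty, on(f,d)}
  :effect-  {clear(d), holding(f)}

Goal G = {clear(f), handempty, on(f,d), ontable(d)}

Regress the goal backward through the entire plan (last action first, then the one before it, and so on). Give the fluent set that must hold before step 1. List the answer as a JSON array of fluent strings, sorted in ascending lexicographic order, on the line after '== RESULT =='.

Regress step by step:
  through step 3 (stack(f,d)): drop {clear(f), handempty, on(f,d)}, keep {ontable(d)}, require {clear(d), holding(f)}
    → {clear(d), holding(f), ontable(d)}
  through step 2 (unstack(f,d)): drop {clear(d), holding(f)}, keep {ontable(d)}, require {clear(f), handempty, on(f,d)}
    → {clear(f), handempty, on(f,d), ontable(d)}
  through step 1 (putdown(e)): drop {handempty}, keep {clear(f), on(f,d), ontable(d)}, require {holding(e)}
    → {clear(f), holding(e), on(f,d), ontable(d)}

== RESULT ==
["clear(f)", "holding(e)", "on(f,d)", "ontable(d)"]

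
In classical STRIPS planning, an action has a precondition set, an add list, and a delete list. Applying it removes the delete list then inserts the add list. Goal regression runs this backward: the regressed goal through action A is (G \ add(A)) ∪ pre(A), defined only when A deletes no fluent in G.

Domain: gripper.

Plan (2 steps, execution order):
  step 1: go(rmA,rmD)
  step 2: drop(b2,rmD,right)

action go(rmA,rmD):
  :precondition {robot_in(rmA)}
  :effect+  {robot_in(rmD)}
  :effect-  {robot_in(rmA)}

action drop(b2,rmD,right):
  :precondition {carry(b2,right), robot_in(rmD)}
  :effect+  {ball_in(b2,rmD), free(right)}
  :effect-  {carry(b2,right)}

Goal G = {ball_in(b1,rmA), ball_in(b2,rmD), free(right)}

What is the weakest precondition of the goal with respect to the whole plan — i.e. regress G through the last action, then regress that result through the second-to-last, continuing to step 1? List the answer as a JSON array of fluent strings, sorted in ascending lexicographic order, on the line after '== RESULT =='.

Regress step by step:
  through step 2 (drop(b2,rmD,right)): drop {ball_in(b2,rmD), free(right)}, keep {ball_in(b1,rmA)}, require {carry(b2,right), robot_in(rmD)}
    → {ball_in(b1,rmA), carry(b2,right), robot_in(rmD)}
  through step 1 (go(rmA,rmD)): drop {robot_in(rmD)}, keep {ball_in(b1,rmA), carry(b2,right)}, require {robot_in(rmA)}
    → {ball_in(b1,rmA), carry(b2,right), robot_in(rmA)}

== RESULT ==
["ball_in(b1,rmA)", "carry(b2,right)", "robot_in(rmA)"]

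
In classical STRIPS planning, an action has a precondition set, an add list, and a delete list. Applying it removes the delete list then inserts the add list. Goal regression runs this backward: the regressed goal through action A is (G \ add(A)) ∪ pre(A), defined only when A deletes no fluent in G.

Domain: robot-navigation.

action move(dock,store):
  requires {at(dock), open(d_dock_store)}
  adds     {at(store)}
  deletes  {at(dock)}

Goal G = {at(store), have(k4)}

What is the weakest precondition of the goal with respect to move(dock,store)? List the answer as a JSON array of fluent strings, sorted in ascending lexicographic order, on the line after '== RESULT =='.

Compute (G \ add) ∪ pre:
  G ∩ del = {}  (empty — regression defined)
  G \ add = {at(store), have(k4)} \ {at(store)} = {have(k4)}
  ∪ pre   = {have(k4)} ∪ {at(dock), open(d_dock_store)}
          = {at(dock), have(k4), open(d_dock_store)}

== RESULT ==
["at(dock)", "have(k4)", "open(d_dock_store)"]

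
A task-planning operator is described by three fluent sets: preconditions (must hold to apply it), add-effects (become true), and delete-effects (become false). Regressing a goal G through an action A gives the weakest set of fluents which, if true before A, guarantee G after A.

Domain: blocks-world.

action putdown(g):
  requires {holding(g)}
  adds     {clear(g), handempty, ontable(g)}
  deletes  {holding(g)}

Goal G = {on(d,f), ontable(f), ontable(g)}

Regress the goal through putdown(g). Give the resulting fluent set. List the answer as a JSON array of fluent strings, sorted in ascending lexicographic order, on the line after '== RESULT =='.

Compute (G \ add) ∪ pre:
  G ∩ del = {}  (empty — regression defined)
  G \ add = {on(d,f), ontable(f), ontable(g)} \ {clear(g), handempty, ontable(g)} = {on(d,f), ontable(f)}
  ∪ pre   = {on(d,f), ontable(f)} ∪ {holding(g)}
          = {holding(g), on(d,f), ontable(f)}

== RESULT ==
["holding(g)", "on(d,f)", "ontable(f)"]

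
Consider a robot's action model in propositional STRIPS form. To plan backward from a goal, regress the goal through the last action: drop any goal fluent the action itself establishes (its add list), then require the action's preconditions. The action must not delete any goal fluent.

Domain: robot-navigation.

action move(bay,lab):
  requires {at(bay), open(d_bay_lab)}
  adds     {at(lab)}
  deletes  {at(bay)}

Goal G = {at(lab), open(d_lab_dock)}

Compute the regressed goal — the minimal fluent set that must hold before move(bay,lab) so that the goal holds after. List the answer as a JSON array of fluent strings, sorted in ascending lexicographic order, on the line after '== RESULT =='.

Compute (G \ add) ∪ pre:
  G ∩ del = {}  (empty — regression defined)
  G \ add = {at(lab), open(d_lab_dock)} \ {at(lab)} = {open(d_lab_dock)}
  ∪ pre   = {open(d_lab_dock)} ∪ {at(bay), open(d_bay_lab)}
          = {at(bay), open(d_bay_lab), open(d_lab_dock)}

== RESULT ==
["at(bay)", "open(d_bay_lab)", "open(d_lab_dock)"]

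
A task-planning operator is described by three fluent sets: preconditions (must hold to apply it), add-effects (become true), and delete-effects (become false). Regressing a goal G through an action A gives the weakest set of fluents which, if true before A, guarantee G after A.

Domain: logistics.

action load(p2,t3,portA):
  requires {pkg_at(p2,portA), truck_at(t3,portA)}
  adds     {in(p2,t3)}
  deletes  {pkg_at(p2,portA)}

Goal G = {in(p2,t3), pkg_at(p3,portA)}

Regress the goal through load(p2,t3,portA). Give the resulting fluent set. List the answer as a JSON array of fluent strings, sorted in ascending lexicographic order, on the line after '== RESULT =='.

Compute (G \ add) ∪ pre:
  G ∩ del = {}  (empty — regression defined)
  G \ add = {in(p2,t3), pkg_at(p3,portA)} \ {in(p2,t3)} = {pkg_at(p3,portA)}
  ∪ pre   = {pkg_at(p3,portA)} ∪ {pkg_at(p2,portA), truck_at(t3,portA)}
          = {pkg_at(p2,portA), pkg_at(p3,portA), truck_at(t3,portA)}

== RESULT ==
["pkg_at(p2,portA)", "pkg_at(p3,portA)", "truck_at(t3,portA)"]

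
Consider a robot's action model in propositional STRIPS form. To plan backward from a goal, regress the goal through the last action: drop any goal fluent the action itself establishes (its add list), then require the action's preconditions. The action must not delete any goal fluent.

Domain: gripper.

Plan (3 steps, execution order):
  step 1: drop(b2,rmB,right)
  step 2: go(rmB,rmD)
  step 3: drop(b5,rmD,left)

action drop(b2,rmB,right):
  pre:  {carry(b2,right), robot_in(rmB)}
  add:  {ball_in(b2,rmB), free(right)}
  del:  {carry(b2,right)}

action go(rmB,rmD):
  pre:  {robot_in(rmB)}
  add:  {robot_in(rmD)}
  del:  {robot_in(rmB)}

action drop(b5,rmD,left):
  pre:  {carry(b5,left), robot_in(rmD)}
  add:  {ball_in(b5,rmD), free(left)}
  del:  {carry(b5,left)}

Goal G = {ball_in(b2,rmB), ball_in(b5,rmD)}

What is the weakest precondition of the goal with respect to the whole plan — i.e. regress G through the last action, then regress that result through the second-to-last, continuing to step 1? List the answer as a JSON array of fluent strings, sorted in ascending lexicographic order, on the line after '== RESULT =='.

Regress step by step:
  through step 3 (drop(b5,rmD,left)): drop {ball_in(b5,rmD)}, keep {ball_in(b2,rmB)}, require {carry(b5,left), robot_in(rmD)}
    → {ball_in(b2,rmB), carry(b5,left), robot_in(rmD)}
  through step 2 (go(rmB,rmD)): drop {robot_in(rmD)}, keep {ball_in(b2,rmB), carry(b5,left)}, require {robot_in(rmB)}
    → {ball_in(b2,rmB), carry(b5,left), robot_in(rmB)}
  through step 1 (drop(b2,rmB,right)): drop {ball_in(b2,rmB)}, keep {carry(b5,left), robot_in(rmB)}, require {carry(b2,right), robot_in(rmB)}
    → {carry(b2,right), carry(b5,left), robot_in(rmB)}

== RESULT ==
["carry(b2,right)", "carry(b5,left)", "robot_in(rmB)"]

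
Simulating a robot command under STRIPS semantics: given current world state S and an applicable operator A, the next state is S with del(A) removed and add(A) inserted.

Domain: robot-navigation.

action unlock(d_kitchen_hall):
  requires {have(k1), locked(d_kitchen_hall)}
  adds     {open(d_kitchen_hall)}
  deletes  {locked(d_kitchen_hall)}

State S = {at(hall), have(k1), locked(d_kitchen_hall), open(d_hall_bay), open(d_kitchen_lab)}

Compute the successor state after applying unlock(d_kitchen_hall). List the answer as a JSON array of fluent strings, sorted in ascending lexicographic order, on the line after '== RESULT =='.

Compute (S \ del) ∪ add:
  pre ⊆ S: {have(k1), locked(d_kitchen_hall)} ⊆ S  — applicable
  S \ del = {at(hall), have(k1), open(d_hall_bay), open(d_kitchen_lab)}
  ∪ add   = {at(hall), have(k1), open(d_hall_bay), open(d_kitchen_hall), open(d_kitchen_lab)}

== RESULT ==
["at(hall)", "have(k1)", "open(d_hall_bay)", "open(d_kitchen_hall)", "open(d_kitchen_lab)"]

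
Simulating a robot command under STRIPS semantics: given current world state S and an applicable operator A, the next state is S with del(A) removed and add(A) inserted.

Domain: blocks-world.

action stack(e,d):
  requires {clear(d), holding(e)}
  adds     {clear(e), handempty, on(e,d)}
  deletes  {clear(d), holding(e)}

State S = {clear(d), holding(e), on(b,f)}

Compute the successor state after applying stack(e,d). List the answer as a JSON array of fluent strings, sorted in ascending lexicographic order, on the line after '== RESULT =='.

Progress:
  pre ⊆ S: {clear(d), holding(e)} ⊆ S  — applicable
  S \ del = {on(b,f)}
  ∪ add   = {clear(e), handempty, on(b,f), on(e,d)}

== RESULT ==
["clear(e)", "handempty", "on(b,f)", "on(e,d)"]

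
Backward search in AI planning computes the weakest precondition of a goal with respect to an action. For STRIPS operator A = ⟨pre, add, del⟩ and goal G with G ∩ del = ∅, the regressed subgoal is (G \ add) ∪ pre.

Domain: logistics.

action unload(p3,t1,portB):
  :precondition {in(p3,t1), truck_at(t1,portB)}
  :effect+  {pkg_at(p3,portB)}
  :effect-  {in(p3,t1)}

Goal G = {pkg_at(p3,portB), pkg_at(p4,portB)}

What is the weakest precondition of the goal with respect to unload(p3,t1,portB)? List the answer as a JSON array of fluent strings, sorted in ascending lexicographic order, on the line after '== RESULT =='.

Regress:
  G ∩ del = {}  (empty — regression defined)
  G \ add = {pkg_at(p3,portB), pkg_at(p4,portB)} \ {pkg_at(p3,portB)} = {pkg_at(p4,portB)}
  ∪ pre   = {pkg_at(p4,portB)} ∪ {in(p3,t1), truck_at(t1,portB)}
          = {in(p3,t1), pkg_at(p4,portB), truck_at(t1,portB)}

== RESULT ==
["in(p3,t1)", "pkg_at(p4,portB)", "truck_at(t1,portB)"]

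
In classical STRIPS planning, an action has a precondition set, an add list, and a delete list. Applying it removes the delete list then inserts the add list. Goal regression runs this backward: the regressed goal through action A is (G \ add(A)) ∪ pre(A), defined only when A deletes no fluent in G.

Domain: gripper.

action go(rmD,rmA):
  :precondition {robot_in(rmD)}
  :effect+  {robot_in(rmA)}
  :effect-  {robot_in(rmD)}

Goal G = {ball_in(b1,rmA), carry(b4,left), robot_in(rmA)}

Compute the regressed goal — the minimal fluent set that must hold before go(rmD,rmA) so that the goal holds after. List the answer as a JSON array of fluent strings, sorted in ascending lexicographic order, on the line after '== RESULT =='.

Compute (G \ add) ∪ pre:
  G ∩ del = {}  (empty — regression defined)
  G \ add = {ball_in(b1,rmA), carry(b4,left), robot_in(rmA)} \ {robot_in(rmA)} = {ball_in(b1,rmA), carry(b4,left)}
  ∪ pre   = {ball_in(b1,rmA), carry(b4,left)} ∪ {robot_in(rmD)}
          = {ball_in(b1,rmA), carry(b4,left), robot_in(rmD)}

== RESULT ==
["ball_in(b1,rmA)", "carry(b4,left)", "robot_in(rmD)"]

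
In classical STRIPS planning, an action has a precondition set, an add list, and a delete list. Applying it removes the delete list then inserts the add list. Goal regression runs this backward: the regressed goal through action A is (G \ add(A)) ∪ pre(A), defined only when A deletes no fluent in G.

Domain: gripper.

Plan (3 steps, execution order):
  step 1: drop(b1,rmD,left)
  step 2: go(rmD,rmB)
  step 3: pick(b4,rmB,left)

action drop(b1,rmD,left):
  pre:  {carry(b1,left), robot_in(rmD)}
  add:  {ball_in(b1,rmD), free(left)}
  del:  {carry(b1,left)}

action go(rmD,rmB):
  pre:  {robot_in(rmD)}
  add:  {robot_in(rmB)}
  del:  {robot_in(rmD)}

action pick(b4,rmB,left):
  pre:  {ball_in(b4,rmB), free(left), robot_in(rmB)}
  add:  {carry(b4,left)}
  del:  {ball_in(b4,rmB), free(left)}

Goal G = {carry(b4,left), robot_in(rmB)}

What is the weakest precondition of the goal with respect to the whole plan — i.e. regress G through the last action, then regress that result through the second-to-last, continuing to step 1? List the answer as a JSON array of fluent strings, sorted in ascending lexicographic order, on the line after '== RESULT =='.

Work backward from the goal:
  through step 3 (pick(b4,rmB,left)): drop {carry(b4,left)}, keep {robot_in(rmB)}, require {ball_in(b4,rmB), free(left), robot_in(rmB)}
    → {ball_in(b4,rmB), free(left), robot_in(rmB)}
  through step 2 (go(rmD,rmB)): drop {robot_in(rmB)}, keep {ball_in(b4,rmB), free(left)}, require {robot_in(rmD)}
    → {ball_in(b4,rmB), free(left), robot_in(rmD)}
  through step 1 (drop(b1,rmD,left)): drop {free(left)}, keep {ball_in(b4,rmB), robot_in(rmD)}, require {carry(b1,left), robot_in(rmD)}
    → {ball_in(b4,rmB), carry(b1,left), robot_in(rmD)}

== RESULT ==
["ball_in(b4,rmB)", "carry(b1,left)", "robot_in(rmD)"]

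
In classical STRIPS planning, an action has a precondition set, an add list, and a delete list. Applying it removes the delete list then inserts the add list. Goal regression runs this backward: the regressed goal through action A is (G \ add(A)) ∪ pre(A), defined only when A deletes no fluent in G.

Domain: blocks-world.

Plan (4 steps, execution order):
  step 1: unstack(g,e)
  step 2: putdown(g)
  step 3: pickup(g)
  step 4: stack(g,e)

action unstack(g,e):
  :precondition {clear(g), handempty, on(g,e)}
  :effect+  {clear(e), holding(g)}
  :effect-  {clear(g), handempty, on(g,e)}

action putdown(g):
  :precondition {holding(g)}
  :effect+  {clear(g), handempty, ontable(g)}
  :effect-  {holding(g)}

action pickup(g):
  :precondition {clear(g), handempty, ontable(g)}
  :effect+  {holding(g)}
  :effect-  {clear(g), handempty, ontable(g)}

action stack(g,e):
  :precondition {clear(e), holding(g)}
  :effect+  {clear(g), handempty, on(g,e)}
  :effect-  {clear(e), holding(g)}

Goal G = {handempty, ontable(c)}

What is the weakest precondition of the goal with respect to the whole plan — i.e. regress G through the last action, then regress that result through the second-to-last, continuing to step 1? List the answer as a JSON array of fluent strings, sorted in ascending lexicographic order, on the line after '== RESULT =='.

Regress step by step:
  through step 4 (stack(g,e)): drop {handempty}, keep {ontable(c)}, require {clear(e), holding(g)}
    → {clear(e), holding(g), ontable(c)}
  through step 3 (pickup(g)): drop {holding(g)}, keep {clear(e), ontable(c)}, require {clear(g), handempty, ontable(g)}
    → {clear(e), clear(g), handempty, ontable(c), ontable(g)}
  through step 2 (putdown(g)): drop {clear(g), handempty, ontable(g)}, keep {clear(e), ontable(c)}, require {holding(g)}
    → {clear(e), holding(g), ontable(c)}
  through step 1 (unstack(g,e)): drop {clear(e), holding(g)}, keep {ontable(c)}, require {clear(g), handempty, on(g,e)}
    → {clear(g), handempty, on(g,e), ontable(c)}

== RESULT ==
["clear(g)", "handempty", "on(g,e)", "ontable(c)"]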